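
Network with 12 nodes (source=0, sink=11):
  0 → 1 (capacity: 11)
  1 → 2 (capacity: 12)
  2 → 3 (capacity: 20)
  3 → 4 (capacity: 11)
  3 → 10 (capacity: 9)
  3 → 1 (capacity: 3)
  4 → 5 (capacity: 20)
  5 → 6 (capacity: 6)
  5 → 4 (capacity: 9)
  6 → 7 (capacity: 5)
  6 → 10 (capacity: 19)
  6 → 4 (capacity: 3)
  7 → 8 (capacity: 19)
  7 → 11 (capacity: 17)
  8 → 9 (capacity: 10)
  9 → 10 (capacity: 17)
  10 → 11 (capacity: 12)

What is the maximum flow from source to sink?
Maximum flow = 11

Max flow: 11

Flow assignment:
  0 → 1: 11/11
  1 → 2: 11/12
  2 → 3: 11/20
  3 → 4: 2/11
  3 → 10: 9/9
  4 → 5: 2/20
  5 → 6: 2/6
  6 → 7: 2/5
  7 → 11: 2/17
  10 → 11: 9/12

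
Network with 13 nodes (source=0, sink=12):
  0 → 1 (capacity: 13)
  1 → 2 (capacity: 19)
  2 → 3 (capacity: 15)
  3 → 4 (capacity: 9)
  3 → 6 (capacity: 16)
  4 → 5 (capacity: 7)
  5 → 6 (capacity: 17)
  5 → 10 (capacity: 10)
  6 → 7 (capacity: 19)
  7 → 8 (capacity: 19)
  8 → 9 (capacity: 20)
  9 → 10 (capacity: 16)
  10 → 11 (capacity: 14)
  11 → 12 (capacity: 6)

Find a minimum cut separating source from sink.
Min cut value = 6, edges: (11,12)

Min cut value: 6
Partition: S = [0, 1, 2, 3, 4, 5, 6, 7, 8, 9, 10, 11], T = [12]
Cut edges: (11,12)

By max-flow min-cut theorem, max flow = min cut = 6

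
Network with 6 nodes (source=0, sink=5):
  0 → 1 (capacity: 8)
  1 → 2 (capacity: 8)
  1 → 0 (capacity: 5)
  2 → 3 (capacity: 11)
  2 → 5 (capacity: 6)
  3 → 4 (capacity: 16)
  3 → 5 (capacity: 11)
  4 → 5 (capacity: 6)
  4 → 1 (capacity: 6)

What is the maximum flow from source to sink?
Maximum flow = 8

Max flow: 8

Flow assignment:
  0 → 1: 8/8
  1 → 2: 8/8
  2 → 3: 2/11
  2 → 5: 6/6
  3 → 5: 2/11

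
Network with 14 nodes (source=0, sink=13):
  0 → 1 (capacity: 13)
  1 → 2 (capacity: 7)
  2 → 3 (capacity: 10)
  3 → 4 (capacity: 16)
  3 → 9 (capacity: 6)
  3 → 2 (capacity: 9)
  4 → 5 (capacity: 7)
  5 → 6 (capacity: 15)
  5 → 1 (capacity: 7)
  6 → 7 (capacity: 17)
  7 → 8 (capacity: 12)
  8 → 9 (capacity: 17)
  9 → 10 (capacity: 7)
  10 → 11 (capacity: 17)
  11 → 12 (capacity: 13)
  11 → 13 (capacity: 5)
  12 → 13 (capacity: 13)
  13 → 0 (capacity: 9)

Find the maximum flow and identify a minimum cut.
Max flow = 7, Min cut edges: (9,10)

Maximum flow: 7
Minimum cut: (9,10)
Partition: S = [0, 1, 2, 3, 4, 5, 6, 7, 8, 9], T = [10, 11, 12, 13]

Max-flow min-cut theorem verified: both equal 7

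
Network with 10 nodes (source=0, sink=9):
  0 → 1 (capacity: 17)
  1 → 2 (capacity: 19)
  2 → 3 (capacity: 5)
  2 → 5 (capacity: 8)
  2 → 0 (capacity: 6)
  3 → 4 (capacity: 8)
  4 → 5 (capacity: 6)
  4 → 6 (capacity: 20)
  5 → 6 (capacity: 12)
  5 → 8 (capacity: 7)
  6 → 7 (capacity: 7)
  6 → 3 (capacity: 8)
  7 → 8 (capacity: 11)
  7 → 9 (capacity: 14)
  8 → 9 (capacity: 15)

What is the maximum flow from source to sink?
Maximum flow = 13

Max flow: 13

Flow assignment:
  0 → 1: 13/17
  1 → 2: 13/19
  2 → 3: 5/5
  2 → 5: 8/8
  3 → 4: 5/8
  4 → 5: 5/6
  5 → 6: 6/12
  5 → 8: 7/7
  6 → 7: 6/7
  7 → 9: 6/14
  8 → 9: 7/15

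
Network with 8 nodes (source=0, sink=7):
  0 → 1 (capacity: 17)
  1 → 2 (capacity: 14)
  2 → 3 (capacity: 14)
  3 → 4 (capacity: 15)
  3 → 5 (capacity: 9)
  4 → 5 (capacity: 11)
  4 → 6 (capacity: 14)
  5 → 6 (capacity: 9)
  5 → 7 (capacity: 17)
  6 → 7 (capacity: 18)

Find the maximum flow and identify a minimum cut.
Max flow = 14, Min cut edges: (2,3)

Maximum flow: 14
Minimum cut: (2,3)
Partition: S = [0, 1, 2], T = [3, 4, 5, 6, 7]

Max-flow min-cut theorem verified: both equal 14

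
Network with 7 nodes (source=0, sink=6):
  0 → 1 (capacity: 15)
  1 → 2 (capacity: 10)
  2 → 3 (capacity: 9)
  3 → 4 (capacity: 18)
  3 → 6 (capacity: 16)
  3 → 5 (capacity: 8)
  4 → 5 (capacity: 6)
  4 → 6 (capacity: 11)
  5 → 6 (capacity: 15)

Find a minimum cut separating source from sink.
Min cut value = 9, edges: (2,3)

Min cut value: 9
Partition: S = [0, 1, 2], T = [3, 4, 5, 6]
Cut edges: (2,3)

By max-flow min-cut theorem, max flow = min cut = 9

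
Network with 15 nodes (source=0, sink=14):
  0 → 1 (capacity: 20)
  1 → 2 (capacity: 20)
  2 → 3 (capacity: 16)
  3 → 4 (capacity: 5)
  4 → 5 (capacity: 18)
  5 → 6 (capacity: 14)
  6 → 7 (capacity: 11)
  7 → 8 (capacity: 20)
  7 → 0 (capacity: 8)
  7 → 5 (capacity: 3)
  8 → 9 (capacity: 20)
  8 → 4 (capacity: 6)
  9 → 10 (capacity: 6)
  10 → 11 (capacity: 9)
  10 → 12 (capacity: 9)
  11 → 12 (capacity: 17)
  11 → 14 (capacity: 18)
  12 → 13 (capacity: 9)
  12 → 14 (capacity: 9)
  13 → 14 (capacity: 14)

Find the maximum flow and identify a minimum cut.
Max flow = 5, Min cut edges: (3,4)

Maximum flow: 5
Minimum cut: (3,4)
Partition: S = [0, 1, 2, 3], T = [4, 5, 6, 7, 8, 9, 10, 11, 12, 13, 14]

Max-flow min-cut theorem verified: both equal 5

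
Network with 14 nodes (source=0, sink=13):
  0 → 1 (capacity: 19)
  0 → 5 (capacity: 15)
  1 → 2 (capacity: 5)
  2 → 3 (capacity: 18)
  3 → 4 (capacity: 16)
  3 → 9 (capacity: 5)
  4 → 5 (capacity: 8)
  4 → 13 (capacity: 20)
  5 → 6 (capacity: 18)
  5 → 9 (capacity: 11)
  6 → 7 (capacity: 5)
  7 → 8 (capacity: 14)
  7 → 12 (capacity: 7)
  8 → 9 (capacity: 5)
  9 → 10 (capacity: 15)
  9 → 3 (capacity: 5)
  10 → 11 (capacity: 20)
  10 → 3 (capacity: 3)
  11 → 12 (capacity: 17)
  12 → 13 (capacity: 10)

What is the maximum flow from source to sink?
Maximum flow = 20

Max flow: 20

Flow assignment:
  0 → 1: 5/19
  0 → 5: 15/15
  1 → 2: 5/5
  2 → 3: 5/18
  3 → 4: 10/16
  4 → 13: 10/20
  5 → 6: 5/18
  5 → 9: 10/11
  6 → 7: 5/5
  7 → 12: 5/7
  9 → 10: 5/15
  9 → 3: 5/5
  10 → 11: 5/20
  11 → 12: 5/17
  12 → 13: 10/10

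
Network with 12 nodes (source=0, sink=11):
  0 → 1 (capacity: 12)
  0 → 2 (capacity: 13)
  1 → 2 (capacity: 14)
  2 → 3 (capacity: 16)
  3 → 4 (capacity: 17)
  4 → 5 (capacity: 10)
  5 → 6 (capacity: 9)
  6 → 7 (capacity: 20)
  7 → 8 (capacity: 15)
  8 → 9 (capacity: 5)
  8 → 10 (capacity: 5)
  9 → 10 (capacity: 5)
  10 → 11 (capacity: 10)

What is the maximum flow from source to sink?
Maximum flow = 9

Max flow: 9

Flow assignment:
  0 → 1: 3/12
  0 → 2: 6/13
  1 → 2: 3/14
  2 → 3: 9/16
  3 → 4: 9/17
  4 → 5: 9/10
  5 → 6: 9/9
  6 → 7: 9/20
  7 → 8: 9/15
  8 → 9: 4/5
  8 → 10: 5/5
  9 → 10: 4/5
  10 → 11: 9/10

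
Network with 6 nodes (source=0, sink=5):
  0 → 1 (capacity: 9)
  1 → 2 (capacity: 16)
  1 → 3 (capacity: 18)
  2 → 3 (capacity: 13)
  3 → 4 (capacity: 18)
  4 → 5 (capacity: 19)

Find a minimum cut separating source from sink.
Min cut value = 9, edges: (0,1)

Min cut value: 9
Partition: S = [0], T = [1, 2, 3, 4, 5]
Cut edges: (0,1)

By max-flow min-cut theorem, max flow = min cut = 9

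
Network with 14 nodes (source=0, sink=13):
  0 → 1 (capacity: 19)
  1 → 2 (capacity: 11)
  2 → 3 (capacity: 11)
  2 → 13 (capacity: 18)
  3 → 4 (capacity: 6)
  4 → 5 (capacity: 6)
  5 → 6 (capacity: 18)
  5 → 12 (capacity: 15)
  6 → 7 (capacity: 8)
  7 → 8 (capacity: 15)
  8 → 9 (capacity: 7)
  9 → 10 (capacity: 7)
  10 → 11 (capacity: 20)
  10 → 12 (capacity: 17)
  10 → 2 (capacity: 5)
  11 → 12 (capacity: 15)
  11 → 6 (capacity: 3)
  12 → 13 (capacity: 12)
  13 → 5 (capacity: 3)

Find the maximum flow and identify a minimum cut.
Max flow = 11, Min cut edges: (1,2)

Maximum flow: 11
Minimum cut: (1,2)
Partition: S = [0, 1], T = [2, 3, 4, 5, 6, 7, 8, 9, 10, 11, 12, 13]

Max-flow min-cut theorem verified: both equal 11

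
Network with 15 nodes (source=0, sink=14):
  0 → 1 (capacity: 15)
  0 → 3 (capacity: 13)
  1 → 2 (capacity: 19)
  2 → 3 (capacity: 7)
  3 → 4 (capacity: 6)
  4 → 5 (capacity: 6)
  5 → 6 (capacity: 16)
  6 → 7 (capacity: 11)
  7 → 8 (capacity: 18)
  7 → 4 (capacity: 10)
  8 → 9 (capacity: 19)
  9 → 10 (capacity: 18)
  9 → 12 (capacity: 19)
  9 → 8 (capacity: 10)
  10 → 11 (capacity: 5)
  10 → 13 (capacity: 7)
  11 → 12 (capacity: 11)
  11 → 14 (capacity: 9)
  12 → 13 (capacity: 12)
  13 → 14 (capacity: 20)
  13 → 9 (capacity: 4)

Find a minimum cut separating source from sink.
Min cut value = 6, edges: (4,5)

Min cut value: 6
Partition: S = [0, 1, 2, 3, 4], T = [5, 6, 7, 8, 9, 10, 11, 12, 13, 14]
Cut edges: (4,5)

By max-flow min-cut theorem, max flow = min cut = 6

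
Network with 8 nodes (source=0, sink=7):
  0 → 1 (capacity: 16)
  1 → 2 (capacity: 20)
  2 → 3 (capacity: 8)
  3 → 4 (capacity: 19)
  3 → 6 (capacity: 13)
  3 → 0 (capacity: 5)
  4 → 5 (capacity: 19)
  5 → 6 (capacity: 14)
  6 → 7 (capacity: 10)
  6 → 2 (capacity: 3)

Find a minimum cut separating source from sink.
Min cut value = 8, edges: (2,3)

Min cut value: 8
Partition: S = [0, 1, 2], T = [3, 4, 5, 6, 7]
Cut edges: (2,3)

By max-flow min-cut theorem, max flow = min cut = 8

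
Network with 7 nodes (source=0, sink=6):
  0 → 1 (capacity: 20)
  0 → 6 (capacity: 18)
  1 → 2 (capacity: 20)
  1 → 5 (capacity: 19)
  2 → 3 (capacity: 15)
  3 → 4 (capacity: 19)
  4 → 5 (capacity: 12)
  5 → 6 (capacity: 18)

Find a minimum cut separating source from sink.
Min cut value = 36, edges: (0,6), (5,6)

Min cut value: 36
Partition: S = [0, 1, 2, 3, 4, 5], T = [6]
Cut edges: (0,6), (5,6)

By max-flow min-cut theorem, max flow = min cut = 36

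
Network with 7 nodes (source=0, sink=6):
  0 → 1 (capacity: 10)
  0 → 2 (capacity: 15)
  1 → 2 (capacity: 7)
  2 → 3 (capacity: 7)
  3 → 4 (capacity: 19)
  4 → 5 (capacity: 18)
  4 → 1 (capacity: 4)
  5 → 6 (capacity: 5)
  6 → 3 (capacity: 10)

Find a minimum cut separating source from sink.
Min cut value = 5, edges: (5,6)

Min cut value: 5
Partition: S = [0, 1, 2, 3, 4, 5], T = [6]
Cut edges: (5,6)

By max-flow min-cut theorem, max flow = min cut = 5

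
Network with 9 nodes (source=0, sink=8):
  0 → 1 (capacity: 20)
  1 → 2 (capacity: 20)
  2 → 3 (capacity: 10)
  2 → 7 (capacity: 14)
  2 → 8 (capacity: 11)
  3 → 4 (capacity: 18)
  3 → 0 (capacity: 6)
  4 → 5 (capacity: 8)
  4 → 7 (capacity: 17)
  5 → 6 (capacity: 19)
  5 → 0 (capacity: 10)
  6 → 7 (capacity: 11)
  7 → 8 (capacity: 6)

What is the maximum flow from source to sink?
Maximum flow = 17

Max flow: 17

Flow assignment:
  0 → 1: 17/20
  1 → 2: 17/20
  2 → 7: 6/14
  2 → 8: 11/11
  7 → 8: 6/6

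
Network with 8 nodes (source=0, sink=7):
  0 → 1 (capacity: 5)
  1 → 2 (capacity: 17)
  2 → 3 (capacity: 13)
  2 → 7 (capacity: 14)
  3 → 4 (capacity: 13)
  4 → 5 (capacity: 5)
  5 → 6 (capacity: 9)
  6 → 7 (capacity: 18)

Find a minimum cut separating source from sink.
Min cut value = 5, edges: (0,1)

Min cut value: 5
Partition: S = [0], T = [1, 2, 3, 4, 5, 6, 7]
Cut edges: (0,1)

By max-flow min-cut theorem, max flow = min cut = 5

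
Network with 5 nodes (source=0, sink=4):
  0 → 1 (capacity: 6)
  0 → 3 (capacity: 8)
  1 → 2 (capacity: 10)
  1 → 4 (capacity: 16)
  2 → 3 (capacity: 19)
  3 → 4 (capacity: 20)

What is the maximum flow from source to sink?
Maximum flow = 14

Max flow: 14

Flow assignment:
  0 → 1: 6/6
  0 → 3: 8/8
  1 → 4: 6/16
  3 → 4: 8/20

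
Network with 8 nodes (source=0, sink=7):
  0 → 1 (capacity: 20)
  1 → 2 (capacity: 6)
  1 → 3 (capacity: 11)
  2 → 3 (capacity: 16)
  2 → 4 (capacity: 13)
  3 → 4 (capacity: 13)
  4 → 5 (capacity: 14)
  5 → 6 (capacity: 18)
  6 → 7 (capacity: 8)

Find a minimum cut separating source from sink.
Min cut value = 8, edges: (6,7)

Min cut value: 8
Partition: S = [0, 1, 2, 3, 4, 5, 6], T = [7]
Cut edges: (6,7)

By max-flow min-cut theorem, max flow = min cut = 8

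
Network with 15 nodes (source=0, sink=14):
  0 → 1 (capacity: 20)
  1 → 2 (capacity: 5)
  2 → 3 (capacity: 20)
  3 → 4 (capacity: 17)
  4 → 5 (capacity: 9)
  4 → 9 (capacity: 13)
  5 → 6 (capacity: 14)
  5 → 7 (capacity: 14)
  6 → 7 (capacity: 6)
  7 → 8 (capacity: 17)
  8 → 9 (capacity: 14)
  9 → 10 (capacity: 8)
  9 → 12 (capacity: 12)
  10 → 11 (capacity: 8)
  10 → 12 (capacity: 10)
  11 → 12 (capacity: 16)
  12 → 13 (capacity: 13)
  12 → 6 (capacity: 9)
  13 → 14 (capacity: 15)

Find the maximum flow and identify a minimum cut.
Max flow = 5, Min cut edges: (1,2)

Maximum flow: 5
Minimum cut: (1,2)
Partition: S = [0, 1], T = [2, 3, 4, 5, 6, 7, 8, 9, 10, 11, 12, 13, 14]

Max-flow min-cut theorem verified: both equal 5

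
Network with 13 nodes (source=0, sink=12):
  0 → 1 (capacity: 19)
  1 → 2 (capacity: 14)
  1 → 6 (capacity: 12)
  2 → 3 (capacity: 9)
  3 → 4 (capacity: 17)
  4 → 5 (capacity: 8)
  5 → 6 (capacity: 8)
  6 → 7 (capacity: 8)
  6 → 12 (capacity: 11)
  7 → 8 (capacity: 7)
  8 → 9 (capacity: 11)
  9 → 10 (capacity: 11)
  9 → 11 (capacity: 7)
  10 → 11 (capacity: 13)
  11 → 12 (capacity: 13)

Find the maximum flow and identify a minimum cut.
Max flow = 18, Min cut edges: (6,12), (7,8)

Maximum flow: 18
Minimum cut: (6,12), (7,8)
Partition: S = [0, 1, 2, 3, 4, 5, 6, 7], T = [8, 9, 10, 11, 12]

Max-flow min-cut theorem verified: both equal 18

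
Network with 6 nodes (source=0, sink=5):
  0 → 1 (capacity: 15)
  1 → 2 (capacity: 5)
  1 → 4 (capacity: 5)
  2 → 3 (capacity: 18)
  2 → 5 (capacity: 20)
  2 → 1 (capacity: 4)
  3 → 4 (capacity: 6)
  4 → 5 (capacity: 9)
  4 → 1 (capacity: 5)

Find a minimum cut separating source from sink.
Min cut value = 10, edges: (1,2), (1,4)

Min cut value: 10
Partition: S = [0, 1], T = [2, 3, 4, 5]
Cut edges: (1,2), (1,4)

By max-flow min-cut theorem, max flow = min cut = 10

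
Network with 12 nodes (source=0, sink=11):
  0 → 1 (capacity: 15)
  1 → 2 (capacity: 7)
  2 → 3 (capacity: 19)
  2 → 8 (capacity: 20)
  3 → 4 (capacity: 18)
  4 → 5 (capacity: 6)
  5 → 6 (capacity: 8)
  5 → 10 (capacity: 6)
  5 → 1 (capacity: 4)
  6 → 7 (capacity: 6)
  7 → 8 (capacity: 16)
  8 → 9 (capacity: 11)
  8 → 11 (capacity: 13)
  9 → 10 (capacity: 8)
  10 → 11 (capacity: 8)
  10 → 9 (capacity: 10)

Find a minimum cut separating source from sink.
Min cut value = 7, edges: (1,2)

Min cut value: 7
Partition: S = [0, 1], T = [2, 3, 4, 5, 6, 7, 8, 9, 10, 11]
Cut edges: (1,2)

By max-flow min-cut theorem, max flow = min cut = 7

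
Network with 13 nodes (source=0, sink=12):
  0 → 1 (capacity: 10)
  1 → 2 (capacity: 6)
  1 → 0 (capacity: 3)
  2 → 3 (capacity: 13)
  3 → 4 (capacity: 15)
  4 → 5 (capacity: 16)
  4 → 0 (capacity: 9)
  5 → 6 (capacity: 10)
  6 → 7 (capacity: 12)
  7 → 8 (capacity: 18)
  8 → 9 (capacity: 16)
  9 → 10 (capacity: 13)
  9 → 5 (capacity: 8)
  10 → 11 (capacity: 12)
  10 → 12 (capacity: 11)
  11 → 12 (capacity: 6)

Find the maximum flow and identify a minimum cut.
Max flow = 6, Min cut edges: (1,2)

Maximum flow: 6
Minimum cut: (1,2)
Partition: S = [0, 1], T = [2, 3, 4, 5, 6, 7, 8, 9, 10, 11, 12]

Max-flow min-cut theorem verified: both equal 6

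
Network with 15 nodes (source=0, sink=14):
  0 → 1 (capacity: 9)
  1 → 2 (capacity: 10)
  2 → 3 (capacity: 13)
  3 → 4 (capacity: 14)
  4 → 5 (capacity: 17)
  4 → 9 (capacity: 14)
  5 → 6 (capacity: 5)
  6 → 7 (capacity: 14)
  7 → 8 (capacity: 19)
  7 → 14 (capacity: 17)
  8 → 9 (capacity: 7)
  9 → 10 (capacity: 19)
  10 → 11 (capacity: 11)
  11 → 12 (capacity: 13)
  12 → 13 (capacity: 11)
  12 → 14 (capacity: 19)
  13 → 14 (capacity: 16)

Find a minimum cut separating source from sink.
Min cut value = 9, edges: (0,1)

Min cut value: 9
Partition: S = [0], T = [1, 2, 3, 4, 5, 6, 7, 8, 9, 10, 11, 12, 13, 14]
Cut edges: (0,1)

By max-flow min-cut theorem, max flow = min cut = 9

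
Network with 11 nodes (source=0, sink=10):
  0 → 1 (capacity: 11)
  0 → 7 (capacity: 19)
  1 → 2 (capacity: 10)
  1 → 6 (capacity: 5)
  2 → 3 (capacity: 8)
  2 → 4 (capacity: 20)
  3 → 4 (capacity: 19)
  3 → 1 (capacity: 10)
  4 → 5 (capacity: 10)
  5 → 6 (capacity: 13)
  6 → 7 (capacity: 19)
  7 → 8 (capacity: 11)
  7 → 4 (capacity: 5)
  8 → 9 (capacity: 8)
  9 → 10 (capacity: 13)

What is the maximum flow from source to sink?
Maximum flow = 8

Max flow: 8

Flow assignment:
  0 → 1: 8/11
  1 → 2: 6/10
  1 → 6: 2/5
  2 → 3: 6/8
  3 → 4: 6/19
  4 → 5: 6/10
  5 → 6: 6/13
  6 → 7: 8/19
  7 → 8: 8/11
  8 → 9: 8/8
  9 → 10: 8/13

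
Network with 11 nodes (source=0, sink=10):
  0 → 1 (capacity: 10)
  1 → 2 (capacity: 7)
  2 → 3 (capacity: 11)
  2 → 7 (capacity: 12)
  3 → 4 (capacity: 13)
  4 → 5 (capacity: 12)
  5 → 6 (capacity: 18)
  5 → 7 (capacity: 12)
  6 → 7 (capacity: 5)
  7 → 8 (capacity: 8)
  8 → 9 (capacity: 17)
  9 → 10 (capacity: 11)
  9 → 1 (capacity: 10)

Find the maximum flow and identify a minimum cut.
Max flow = 7, Min cut edges: (1,2)

Maximum flow: 7
Minimum cut: (1,2)
Partition: S = [0, 1], T = [2, 3, 4, 5, 6, 7, 8, 9, 10]

Max-flow min-cut theorem verified: both equal 7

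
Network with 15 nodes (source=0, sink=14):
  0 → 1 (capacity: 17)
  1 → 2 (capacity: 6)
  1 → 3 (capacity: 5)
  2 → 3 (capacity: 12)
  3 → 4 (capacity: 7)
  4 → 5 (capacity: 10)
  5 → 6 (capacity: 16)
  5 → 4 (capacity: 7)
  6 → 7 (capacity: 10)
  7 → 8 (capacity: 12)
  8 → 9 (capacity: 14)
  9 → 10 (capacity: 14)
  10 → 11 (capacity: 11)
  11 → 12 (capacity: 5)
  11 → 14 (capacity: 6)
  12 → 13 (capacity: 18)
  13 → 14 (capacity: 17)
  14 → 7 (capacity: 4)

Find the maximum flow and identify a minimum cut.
Max flow = 7, Min cut edges: (3,4)

Maximum flow: 7
Minimum cut: (3,4)
Partition: S = [0, 1, 2, 3], T = [4, 5, 6, 7, 8, 9, 10, 11, 12, 13, 14]

Max-flow min-cut theorem verified: both equal 7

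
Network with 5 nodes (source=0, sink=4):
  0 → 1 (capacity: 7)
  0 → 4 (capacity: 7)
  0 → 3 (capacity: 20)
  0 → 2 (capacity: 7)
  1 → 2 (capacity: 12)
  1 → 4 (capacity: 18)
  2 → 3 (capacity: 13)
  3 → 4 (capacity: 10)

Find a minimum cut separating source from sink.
Min cut value = 24, edges: (0,1), (0,4), (3,4)

Min cut value: 24
Partition: S = [0, 2, 3], T = [1, 4]
Cut edges: (0,1), (0,4), (3,4)

By max-flow min-cut theorem, max flow = min cut = 24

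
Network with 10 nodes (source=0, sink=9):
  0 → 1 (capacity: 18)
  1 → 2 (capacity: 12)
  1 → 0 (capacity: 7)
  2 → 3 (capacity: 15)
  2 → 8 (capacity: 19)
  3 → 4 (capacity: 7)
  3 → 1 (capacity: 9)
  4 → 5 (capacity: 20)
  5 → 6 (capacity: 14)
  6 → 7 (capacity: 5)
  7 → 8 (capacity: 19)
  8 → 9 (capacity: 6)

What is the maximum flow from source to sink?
Maximum flow = 6

Max flow: 6

Flow assignment:
  0 → 1: 6/18
  1 → 2: 6/12
  2 → 8: 6/19
  8 → 9: 6/6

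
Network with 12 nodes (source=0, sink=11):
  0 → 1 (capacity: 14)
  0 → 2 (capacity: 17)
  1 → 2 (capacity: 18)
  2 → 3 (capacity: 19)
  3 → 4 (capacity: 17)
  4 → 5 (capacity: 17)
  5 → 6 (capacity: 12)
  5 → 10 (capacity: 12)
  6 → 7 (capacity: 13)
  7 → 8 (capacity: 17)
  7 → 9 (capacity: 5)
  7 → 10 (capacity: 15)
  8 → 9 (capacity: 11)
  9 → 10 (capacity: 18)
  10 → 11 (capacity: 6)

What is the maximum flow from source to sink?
Maximum flow = 6

Max flow: 6

Flow assignment:
  0 → 1: 2/14
  0 → 2: 4/17
  1 → 2: 2/18
  2 → 3: 6/19
  3 → 4: 6/17
  4 → 5: 6/17
  5 → 6: 5/12
  5 → 10: 1/12
  6 → 7: 5/13
  7 → 10: 5/15
  10 → 11: 6/6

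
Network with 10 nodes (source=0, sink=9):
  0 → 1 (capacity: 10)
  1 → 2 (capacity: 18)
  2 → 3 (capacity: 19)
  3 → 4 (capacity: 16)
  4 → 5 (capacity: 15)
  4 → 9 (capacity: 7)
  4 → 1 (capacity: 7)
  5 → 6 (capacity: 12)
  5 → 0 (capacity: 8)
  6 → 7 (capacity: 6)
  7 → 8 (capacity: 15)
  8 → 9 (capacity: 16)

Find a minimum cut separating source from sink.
Min cut value = 10, edges: (0,1)

Min cut value: 10
Partition: S = [0], T = [1, 2, 3, 4, 5, 6, 7, 8, 9]
Cut edges: (0,1)

By max-flow min-cut theorem, max flow = min cut = 10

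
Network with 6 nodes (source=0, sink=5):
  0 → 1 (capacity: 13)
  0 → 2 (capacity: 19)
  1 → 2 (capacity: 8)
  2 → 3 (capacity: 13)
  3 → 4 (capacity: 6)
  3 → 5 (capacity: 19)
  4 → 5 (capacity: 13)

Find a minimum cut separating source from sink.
Min cut value = 13, edges: (2,3)

Min cut value: 13
Partition: S = [0, 1, 2], T = [3, 4, 5]
Cut edges: (2,3)

By max-flow min-cut theorem, max flow = min cut = 13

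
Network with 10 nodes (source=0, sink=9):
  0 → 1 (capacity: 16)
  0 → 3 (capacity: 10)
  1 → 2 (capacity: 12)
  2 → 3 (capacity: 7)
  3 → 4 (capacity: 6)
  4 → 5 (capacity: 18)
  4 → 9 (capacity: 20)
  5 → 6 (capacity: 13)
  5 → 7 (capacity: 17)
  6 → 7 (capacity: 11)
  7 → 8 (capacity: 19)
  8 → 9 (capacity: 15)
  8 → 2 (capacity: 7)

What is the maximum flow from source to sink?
Maximum flow = 6

Max flow: 6

Flow assignment:
  0 → 1: 6/16
  1 → 2: 6/12
  2 → 3: 6/7
  3 → 4: 6/6
  4 → 9: 6/20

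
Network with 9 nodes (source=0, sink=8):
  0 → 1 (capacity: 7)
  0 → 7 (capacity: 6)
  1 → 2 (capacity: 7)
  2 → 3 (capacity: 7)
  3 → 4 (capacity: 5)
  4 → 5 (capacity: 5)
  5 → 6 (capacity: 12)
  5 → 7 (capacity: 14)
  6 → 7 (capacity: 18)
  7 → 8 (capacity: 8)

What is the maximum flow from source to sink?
Maximum flow = 8

Max flow: 8

Flow assignment:
  0 → 1: 5/7
  0 → 7: 3/6
  1 → 2: 5/7
  2 → 3: 5/7
  3 → 4: 5/5
  4 → 5: 5/5
  5 → 7: 5/14
  7 → 8: 8/8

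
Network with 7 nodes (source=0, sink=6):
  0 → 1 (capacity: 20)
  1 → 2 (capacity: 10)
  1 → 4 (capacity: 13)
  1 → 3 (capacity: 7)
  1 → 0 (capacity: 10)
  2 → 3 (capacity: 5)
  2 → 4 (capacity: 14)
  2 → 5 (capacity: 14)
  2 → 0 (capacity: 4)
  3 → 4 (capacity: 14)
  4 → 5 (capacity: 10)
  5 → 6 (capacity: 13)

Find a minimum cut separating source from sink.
Min cut value = 13, edges: (5,6)

Min cut value: 13
Partition: S = [0, 1, 2, 3, 4, 5], T = [6]
Cut edges: (5,6)

By max-flow min-cut theorem, max flow = min cut = 13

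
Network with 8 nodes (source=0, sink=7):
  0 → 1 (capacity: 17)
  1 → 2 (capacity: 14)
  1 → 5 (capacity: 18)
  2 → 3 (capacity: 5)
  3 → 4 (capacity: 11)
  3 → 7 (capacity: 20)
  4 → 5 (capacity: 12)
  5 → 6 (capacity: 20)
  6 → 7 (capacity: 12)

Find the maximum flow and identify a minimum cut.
Max flow = 17, Min cut edges: (2,3), (6,7)

Maximum flow: 17
Minimum cut: (2,3), (6,7)
Partition: S = [0, 1, 2, 4, 5, 6], T = [3, 7]

Max-flow min-cut theorem verified: both equal 17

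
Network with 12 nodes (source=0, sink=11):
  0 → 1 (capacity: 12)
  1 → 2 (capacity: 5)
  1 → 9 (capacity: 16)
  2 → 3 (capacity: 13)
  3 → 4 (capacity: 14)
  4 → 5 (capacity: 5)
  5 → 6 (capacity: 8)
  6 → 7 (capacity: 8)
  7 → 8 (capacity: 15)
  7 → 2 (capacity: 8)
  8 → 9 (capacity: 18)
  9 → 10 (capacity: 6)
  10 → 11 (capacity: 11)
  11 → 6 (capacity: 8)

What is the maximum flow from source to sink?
Maximum flow = 6

Max flow: 6

Flow assignment:
  0 → 1: 6/12
  1 → 9: 6/16
  9 → 10: 6/6
  10 → 11: 6/11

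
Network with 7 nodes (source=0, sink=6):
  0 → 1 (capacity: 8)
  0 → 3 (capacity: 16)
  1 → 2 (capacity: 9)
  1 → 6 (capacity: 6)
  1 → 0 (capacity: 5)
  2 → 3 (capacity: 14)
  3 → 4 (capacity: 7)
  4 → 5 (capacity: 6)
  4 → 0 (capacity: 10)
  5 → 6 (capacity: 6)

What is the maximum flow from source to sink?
Maximum flow = 12

Max flow: 12

Flow assignment:
  0 → 1: 6/8
  0 → 3: 7/16
  1 → 6: 6/6
  3 → 4: 7/7
  4 → 5: 6/6
  4 → 0: 1/10
  5 → 6: 6/6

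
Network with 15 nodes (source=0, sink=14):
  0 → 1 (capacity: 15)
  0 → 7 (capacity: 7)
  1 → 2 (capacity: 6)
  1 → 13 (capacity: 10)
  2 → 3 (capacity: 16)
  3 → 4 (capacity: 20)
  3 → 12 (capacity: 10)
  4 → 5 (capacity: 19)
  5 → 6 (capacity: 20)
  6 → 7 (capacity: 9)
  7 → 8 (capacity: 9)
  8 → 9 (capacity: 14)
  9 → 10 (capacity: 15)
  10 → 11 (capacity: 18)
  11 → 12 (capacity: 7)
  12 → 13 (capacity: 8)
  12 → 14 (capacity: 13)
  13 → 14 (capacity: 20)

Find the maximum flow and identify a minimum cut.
Max flow = 22, Min cut edges: (0,1), (11,12)

Maximum flow: 22
Minimum cut: (0,1), (11,12)
Partition: S = [0, 4, 5, 6, 7, 8, 9, 10, 11], T = [1, 2, 3, 12, 13, 14]

Max-flow min-cut theorem verified: both equal 22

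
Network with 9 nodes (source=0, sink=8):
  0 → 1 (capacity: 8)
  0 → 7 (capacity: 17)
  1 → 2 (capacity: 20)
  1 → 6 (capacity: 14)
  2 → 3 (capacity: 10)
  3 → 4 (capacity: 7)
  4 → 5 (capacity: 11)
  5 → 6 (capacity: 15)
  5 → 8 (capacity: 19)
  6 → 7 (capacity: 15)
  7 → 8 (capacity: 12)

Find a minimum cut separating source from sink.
Min cut value = 19, edges: (3,4), (7,8)

Min cut value: 19
Partition: S = [0, 1, 2, 3, 6, 7], T = [4, 5, 8]
Cut edges: (3,4), (7,8)

By max-flow min-cut theorem, max flow = min cut = 19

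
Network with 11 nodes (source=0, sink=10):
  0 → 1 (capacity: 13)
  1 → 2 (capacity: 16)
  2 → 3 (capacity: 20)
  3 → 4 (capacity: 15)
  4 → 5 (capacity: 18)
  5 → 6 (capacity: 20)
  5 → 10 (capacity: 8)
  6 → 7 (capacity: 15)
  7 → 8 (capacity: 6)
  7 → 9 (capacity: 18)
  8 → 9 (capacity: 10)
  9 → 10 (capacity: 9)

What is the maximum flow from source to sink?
Maximum flow = 13

Max flow: 13

Flow assignment:
  0 → 1: 13/13
  1 → 2: 13/16
  2 → 3: 13/20
  3 → 4: 13/15
  4 → 5: 13/18
  5 → 6: 5/20
  5 → 10: 8/8
  6 → 7: 5/15
  7 → 9: 5/18
  9 → 10: 5/9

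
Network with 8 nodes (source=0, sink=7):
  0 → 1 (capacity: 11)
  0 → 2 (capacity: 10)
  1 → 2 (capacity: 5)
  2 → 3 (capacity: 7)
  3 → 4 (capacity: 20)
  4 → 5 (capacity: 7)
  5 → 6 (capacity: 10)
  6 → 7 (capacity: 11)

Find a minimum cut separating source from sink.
Min cut value = 7, edges: (4,5)

Min cut value: 7
Partition: S = [0, 1, 2, 3, 4], T = [5, 6, 7]
Cut edges: (4,5)

By max-flow min-cut theorem, max flow = min cut = 7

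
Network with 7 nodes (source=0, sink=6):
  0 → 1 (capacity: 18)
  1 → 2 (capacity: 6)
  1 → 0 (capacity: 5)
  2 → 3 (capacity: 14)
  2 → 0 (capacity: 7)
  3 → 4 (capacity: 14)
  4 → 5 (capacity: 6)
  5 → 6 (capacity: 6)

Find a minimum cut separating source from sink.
Min cut value = 6, edges: (5,6)

Min cut value: 6
Partition: S = [0, 1, 2, 3, 4, 5], T = [6]
Cut edges: (5,6)

By max-flow min-cut theorem, max flow = min cut = 6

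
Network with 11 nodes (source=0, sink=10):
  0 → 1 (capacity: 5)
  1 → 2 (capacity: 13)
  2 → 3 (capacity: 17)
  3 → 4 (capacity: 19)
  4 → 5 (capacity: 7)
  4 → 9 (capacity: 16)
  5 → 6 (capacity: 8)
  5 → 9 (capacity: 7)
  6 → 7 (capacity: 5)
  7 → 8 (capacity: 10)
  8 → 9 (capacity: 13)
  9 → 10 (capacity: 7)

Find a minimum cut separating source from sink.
Min cut value = 5, edges: (0,1)

Min cut value: 5
Partition: S = [0], T = [1, 2, 3, 4, 5, 6, 7, 8, 9, 10]
Cut edges: (0,1)

By max-flow min-cut theorem, max flow = min cut = 5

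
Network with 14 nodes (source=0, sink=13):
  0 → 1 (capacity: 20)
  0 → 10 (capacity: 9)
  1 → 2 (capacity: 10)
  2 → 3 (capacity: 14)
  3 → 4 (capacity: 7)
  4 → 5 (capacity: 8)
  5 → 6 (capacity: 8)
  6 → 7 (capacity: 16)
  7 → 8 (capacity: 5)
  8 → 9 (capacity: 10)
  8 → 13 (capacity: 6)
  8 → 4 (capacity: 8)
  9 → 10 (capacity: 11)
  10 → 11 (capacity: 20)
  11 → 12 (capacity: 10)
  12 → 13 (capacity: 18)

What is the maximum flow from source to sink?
Maximum flow = 14

Max flow: 14

Flow assignment:
  0 → 1: 5/20
  0 → 10: 9/9
  1 → 2: 5/10
  2 → 3: 5/14
  3 → 4: 5/7
  4 → 5: 5/8
  5 → 6: 5/8
  6 → 7: 5/16
  7 → 8: 5/5
  8 → 13: 5/6
  10 → 11: 9/20
  11 → 12: 9/10
  12 → 13: 9/18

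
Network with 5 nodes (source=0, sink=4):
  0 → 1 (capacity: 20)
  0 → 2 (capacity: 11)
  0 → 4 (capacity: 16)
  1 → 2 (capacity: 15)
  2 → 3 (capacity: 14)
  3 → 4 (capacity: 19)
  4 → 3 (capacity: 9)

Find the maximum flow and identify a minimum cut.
Max flow = 30, Min cut edges: (0,4), (2,3)

Maximum flow: 30
Minimum cut: (0,4), (2,3)
Partition: S = [0, 1, 2], T = [3, 4]

Max-flow min-cut theorem verified: both equal 30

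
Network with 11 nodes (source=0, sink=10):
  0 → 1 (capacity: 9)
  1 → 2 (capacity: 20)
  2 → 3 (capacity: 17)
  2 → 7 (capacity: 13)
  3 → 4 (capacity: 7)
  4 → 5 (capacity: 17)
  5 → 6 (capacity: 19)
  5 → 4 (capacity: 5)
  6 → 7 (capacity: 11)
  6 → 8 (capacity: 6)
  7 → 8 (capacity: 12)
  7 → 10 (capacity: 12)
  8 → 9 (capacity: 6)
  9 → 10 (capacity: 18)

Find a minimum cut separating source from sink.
Min cut value = 9, edges: (0,1)

Min cut value: 9
Partition: S = [0], T = [1, 2, 3, 4, 5, 6, 7, 8, 9, 10]
Cut edges: (0,1)

By max-flow min-cut theorem, max flow = min cut = 9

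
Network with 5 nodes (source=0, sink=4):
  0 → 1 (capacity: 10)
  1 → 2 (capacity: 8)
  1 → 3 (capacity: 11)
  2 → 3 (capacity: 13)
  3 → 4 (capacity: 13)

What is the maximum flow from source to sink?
Maximum flow = 10

Max flow: 10

Flow assignment:
  0 → 1: 10/10
  1 → 3: 10/11
  3 → 4: 10/13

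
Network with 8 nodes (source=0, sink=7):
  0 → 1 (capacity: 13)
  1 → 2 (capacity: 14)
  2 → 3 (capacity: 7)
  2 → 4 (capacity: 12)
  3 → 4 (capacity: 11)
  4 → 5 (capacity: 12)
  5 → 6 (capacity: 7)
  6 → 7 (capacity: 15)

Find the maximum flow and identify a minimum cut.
Max flow = 7, Min cut edges: (5,6)

Maximum flow: 7
Minimum cut: (5,6)
Partition: S = [0, 1, 2, 3, 4, 5], T = [6, 7]

Max-flow min-cut theorem verified: both equal 7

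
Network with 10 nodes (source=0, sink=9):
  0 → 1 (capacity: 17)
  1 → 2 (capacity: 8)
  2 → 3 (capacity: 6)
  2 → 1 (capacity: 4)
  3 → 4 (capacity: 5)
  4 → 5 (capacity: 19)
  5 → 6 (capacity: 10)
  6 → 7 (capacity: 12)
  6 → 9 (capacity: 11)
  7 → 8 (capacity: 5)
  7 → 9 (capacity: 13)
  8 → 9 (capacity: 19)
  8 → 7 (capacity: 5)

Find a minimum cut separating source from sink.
Min cut value = 5, edges: (3,4)

Min cut value: 5
Partition: S = [0, 1, 2, 3], T = [4, 5, 6, 7, 8, 9]
Cut edges: (3,4)

By max-flow min-cut theorem, max flow = min cut = 5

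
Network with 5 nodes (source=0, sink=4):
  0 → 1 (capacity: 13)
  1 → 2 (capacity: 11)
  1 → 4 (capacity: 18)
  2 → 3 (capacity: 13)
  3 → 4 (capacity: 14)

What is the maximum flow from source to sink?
Maximum flow = 13

Max flow: 13

Flow assignment:
  0 → 1: 13/13
  1 → 4: 13/18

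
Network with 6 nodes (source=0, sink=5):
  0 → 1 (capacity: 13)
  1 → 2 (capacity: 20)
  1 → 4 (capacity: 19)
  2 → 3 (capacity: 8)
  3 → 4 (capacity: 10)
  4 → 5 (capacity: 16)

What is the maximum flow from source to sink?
Maximum flow = 13

Max flow: 13

Flow assignment:
  0 → 1: 13/13
  1 → 4: 13/19
  4 → 5: 13/16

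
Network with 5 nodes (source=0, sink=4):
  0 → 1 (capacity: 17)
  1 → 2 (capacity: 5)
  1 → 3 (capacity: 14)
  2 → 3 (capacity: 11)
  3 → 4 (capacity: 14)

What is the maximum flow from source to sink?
Maximum flow = 14

Max flow: 14

Flow assignment:
  0 → 1: 14/17
  1 → 3: 14/14
  3 → 4: 14/14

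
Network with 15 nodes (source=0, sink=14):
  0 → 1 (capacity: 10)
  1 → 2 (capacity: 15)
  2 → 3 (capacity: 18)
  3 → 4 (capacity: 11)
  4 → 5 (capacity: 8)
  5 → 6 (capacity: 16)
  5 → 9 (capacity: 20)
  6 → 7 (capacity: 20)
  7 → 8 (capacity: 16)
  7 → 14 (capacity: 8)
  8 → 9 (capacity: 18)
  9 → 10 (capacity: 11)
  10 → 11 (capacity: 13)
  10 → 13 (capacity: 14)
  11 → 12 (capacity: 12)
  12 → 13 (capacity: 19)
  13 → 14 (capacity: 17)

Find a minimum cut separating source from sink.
Min cut value = 8, edges: (4,5)

Min cut value: 8
Partition: S = [0, 1, 2, 3, 4], T = [5, 6, 7, 8, 9, 10, 11, 12, 13, 14]
Cut edges: (4,5)

By max-flow min-cut theorem, max flow = min cut = 8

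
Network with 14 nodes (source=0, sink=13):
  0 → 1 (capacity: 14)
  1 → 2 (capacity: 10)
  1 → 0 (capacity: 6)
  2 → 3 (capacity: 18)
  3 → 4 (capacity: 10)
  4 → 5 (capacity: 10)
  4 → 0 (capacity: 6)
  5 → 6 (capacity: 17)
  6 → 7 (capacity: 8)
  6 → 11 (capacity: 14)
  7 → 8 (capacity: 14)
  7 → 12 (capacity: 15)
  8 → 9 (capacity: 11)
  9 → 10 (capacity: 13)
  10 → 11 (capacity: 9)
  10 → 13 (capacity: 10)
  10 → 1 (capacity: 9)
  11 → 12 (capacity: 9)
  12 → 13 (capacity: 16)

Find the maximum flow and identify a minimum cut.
Max flow = 10, Min cut edges: (4,5)

Maximum flow: 10
Minimum cut: (4,5)
Partition: S = [0, 1, 2, 3, 4], T = [5, 6, 7, 8, 9, 10, 11, 12, 13]

Max-flow min-cut theorem verified: both equal 10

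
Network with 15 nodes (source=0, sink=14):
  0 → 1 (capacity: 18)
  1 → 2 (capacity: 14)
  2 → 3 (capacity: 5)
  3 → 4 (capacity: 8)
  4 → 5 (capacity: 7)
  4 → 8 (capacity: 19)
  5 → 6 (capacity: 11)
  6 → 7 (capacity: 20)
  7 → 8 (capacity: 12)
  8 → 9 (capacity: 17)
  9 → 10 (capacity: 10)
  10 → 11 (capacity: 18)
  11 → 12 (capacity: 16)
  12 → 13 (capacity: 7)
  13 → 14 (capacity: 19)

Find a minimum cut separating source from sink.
Min cut value = 5, edges: (2,3)

Min cut value: 5
Partition: S = [0, 1, 2], T = [3, 4, 5, 6, 7, 8, 9, 10, 11, 12, 13, 14]
Cut edges: (2,3)

By max-flow min-cut theorem, max flow = min cut = 5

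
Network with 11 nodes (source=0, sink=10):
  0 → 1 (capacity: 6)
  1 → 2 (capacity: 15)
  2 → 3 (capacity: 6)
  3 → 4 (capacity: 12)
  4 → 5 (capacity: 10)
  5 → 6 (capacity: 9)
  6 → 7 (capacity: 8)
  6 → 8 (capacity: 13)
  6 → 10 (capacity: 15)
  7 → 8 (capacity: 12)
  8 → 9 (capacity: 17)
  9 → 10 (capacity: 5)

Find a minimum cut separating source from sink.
Min cut value = 6, edges: (2,3)

Min cut value: 6
Partition: S = [0, 1, 2], T = [3, 4, 5, 6, 7, 8, 9, 10]
Cut edges: (2,3)

By max-flow min-cut theorem, max flow = min cut = 6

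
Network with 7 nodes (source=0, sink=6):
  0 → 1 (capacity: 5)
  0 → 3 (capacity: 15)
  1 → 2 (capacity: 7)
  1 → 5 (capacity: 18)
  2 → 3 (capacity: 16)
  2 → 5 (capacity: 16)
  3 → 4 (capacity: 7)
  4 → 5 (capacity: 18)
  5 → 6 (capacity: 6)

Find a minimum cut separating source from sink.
Min cut value = 6, edges: (5,6)

Min cut value: 6
Partition: S = [0, 1, 2, 3, 4, 5], T = [6]
Cut edges: (5,6)

By max-flow min-cut theorem, max flow = min cut = 6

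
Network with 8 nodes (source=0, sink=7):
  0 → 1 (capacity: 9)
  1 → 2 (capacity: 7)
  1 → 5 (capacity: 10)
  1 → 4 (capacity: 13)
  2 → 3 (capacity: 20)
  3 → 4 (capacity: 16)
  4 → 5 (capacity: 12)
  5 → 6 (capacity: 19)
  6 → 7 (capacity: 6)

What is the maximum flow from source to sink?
Maximum flow = 6

Max flow: 6

Flow assignment:
  0 → 1: 6/9
  1 → 5: 6/10
  5 → 6: 6/19
  6 → 7: 6/6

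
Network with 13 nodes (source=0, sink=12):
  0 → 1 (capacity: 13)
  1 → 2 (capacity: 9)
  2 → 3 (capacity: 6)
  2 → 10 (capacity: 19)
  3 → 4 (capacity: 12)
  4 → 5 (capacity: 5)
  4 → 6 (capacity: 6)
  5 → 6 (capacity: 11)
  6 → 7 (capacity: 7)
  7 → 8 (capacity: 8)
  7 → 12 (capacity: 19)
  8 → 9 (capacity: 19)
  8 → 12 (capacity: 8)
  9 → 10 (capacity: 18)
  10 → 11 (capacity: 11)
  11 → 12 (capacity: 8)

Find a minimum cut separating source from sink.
Min cut value = 9, edges: (1,2)

Min cut value: 9
Partition: S = [0, 1], T = [2, 3, 4, 5, 6, 7, 8, 9, 10, 11, 12]
Cut edges: (1,2)

By max-flow min-cut theorem, max flow = min cut = 9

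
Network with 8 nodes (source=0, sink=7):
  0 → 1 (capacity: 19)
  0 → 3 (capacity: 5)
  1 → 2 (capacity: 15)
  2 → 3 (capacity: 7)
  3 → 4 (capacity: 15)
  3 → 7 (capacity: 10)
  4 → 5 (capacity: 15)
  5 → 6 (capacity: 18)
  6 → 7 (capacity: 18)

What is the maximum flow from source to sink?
Maximum flow = 12

Max flow: 12

Flow assignment:
  0 → 1: 7/19
  0 → 3: 5/5
  1 → 2: 7/15
  2 → 3: 7/7
  3 → 4: 2/15
  3 → 7: 10/10
  4 → 5: 2/15
  5 → 6: 2/18
  6 → 7: 2/18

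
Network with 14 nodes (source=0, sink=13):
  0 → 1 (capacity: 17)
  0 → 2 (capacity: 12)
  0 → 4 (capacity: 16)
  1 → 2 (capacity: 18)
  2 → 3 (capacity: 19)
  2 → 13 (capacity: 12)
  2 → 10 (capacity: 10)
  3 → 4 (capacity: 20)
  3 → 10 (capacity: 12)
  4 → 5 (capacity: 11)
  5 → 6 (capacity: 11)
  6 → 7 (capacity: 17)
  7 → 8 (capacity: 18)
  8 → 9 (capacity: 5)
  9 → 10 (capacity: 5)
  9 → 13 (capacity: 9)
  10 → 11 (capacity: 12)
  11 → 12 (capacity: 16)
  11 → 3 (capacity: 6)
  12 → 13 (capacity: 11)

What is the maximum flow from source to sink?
Maximum flow = 28

Max flow: 28

Flow assignment:
  0 → 1: 17/17
  0 → 2: 6/12
  0 → 4: 5/16
  1 → 2: 17/18
  2 → 3: 1/19
  2 → 13: 12/12
  2 → 10: 10/10
  3 → 10: 2/12
  4 → 5: 5/11
  5 → 6: 5/11
  6 → 7: 5/17
  7 → 8: 5/18
  8 → 9: 5/5
  9 → 13: 5/9
  10 → 11: 12/12
  11 → 12: 11/16
  11 → 3: 1/6
  12 → 13: 11/11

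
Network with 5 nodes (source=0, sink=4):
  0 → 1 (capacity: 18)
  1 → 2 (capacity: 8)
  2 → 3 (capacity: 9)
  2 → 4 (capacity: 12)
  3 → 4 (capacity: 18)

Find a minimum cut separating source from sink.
Min cut value = 8, edges: (1,2)

Min cut value: 8
Partition: S = [0, 1], T = [2, 3, 4]
Cut edges: (1,2)

By max-flow min-cut theorem, max flow = min cut = 8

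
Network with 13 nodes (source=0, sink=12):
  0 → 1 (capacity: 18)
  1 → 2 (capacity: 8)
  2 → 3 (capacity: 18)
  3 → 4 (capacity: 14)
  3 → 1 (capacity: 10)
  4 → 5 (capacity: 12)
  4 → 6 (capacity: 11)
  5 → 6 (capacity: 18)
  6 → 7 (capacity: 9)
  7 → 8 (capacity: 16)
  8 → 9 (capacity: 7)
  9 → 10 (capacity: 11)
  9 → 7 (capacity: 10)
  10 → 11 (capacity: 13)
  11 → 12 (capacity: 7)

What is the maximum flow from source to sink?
Maximum flow = 7

Max flow: 7

Flow assignment:
  0 → 1: 7/18
  1 → 2: 8/8
  2 → 3: 8/18
  3 → 4: 7/14
  3 → 1: 1/10
  4 → 6: 7/11
  6 → 7: 7/9
  7 → 8: 7/16
  8 → 9: 7/7
  9 → 10: 7/11
  10 → 11: 7/13
  11 → 12: 7/7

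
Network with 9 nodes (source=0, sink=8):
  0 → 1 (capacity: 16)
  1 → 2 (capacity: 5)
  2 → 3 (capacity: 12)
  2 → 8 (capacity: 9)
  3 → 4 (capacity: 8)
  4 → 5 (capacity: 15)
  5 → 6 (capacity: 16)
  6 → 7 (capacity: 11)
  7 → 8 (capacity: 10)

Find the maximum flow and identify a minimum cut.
Max flow = 5, Min cut edges: (1,2)

Maximum flow: 5
Minimum cut: (1,2)
Partition: S = [0, 1], T = [2, 3, 4, 5, 6, 7, 8]

Max-flow min-cut theorem verified: both equal 5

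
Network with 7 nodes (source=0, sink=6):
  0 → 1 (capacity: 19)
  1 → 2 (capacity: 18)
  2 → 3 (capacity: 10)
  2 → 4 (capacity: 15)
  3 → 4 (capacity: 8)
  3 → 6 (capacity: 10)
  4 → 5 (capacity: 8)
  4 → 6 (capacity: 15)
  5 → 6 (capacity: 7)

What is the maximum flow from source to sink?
Maximum flow = 18

Max flow: 18

Flow assignment:
  0 → 1: 18/19
  1 → 2: 18/18
  2 → 3: 10/10
  2 → 4: 8/15
  3 → 6: 10/10
  4 → 6: 8/15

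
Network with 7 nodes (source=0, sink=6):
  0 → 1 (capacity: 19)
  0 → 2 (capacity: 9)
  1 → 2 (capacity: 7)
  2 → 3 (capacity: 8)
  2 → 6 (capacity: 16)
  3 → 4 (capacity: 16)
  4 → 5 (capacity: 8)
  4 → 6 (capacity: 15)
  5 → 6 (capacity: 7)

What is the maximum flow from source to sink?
Maximum flow = 16

Max flow: 16

Flow assignment:
  0 → 1: 7/19
  0 → 2: 9/9
  1 → 2: 7/7
  2 → 6: 16/16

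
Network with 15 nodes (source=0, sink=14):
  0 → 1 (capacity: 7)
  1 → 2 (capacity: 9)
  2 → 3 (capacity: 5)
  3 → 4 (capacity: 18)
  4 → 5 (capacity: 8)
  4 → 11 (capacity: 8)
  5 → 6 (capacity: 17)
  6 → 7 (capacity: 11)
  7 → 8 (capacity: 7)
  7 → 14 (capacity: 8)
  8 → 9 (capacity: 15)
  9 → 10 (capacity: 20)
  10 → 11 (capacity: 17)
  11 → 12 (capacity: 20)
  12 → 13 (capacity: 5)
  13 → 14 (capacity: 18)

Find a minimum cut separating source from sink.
Min cut value = 5, edges: (2,3)

Min cut value: 5
Partition: S = [0, 1, 2], T = [3, 4, 5, 6, 7, 8, 9, 10, 11, 12, 13, 14]
Cut edges: (2,3)

By max-flow min-cut theorem, max flow = min cut = 5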